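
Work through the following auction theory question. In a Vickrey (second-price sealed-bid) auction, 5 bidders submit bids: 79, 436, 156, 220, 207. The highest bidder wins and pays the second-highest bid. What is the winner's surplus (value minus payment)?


Step 1: Sort bids in descending order: 436, 220, 207, 156, 79
Step 2: The winning bid is the highest: 436
Step 3: The payment equals the second-highest bid: 220
Step 4: Surplus = winner's bid - payment = 436 - 220 = 216

216


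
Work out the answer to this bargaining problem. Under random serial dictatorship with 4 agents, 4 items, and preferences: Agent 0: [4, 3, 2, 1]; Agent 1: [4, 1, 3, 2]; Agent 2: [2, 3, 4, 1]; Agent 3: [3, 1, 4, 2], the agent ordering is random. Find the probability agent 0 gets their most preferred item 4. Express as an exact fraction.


Step 1: Agent 0 wants item 4
Step 2: There are 24 possible orderings of agents
Step 3: In 12 orderings, agent 0 gets item 4
Step 4: Probability = 12/24 = 1/2

1/2


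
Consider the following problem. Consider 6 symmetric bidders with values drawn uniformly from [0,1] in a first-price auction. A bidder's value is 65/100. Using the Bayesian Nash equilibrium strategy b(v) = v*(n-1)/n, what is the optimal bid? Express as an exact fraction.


Step 1: The symmetric BNE bidding function is b(v) = v * (n-1) / n
Step 2: Substitute v = 13/20 and n = 6
Step 3: b = 13/20 * 5/6
Step 4: b = 13/24

13/24


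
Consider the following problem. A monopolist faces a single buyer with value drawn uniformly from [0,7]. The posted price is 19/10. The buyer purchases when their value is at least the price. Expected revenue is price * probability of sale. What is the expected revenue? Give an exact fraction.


Step 1: Posted price r = 19/10, value support [0,7]
Step 2: P(v >= r) = (7 - 19/10)/7 = 51/70
Step 3: Expected revenue = r * P(v >= r) = 19/10 * 51/70
Step 4: Revenue = 969/700

969/700


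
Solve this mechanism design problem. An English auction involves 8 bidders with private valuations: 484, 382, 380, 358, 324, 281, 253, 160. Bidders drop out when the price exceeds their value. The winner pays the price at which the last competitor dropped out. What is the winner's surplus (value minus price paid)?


Step 1: Identify the highest value: 484
Step 2: Identify the second-highest value: 382
Step 3: The final price = second-highest value = 382
Step 4: Surplus = 484 - 382 = 102

102


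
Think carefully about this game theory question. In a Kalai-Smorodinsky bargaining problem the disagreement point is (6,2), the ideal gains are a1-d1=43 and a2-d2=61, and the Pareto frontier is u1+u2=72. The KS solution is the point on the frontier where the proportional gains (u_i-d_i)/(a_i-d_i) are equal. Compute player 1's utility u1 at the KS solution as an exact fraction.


Step 1: At the KS point, (u1-d1)/r1 = (u2-d2)/r2 = t and u1+u2 = 72
Step 2: u1 = d1 + r1*t and u2 = d2 + r2*t, so (d1 + r1*t) + (d2 + r2*t) = 72
Step 3: t = (72 - 6 - 2)/(43 + 61) = 64/104 = 8/13
Step 4: u1 = d1 + r1*t = 6 + 43 * 8/13 = 422/13
Step 5: (Check: u2 = d2 + r2*t = 514/13; u1+u2 = 422/13 + 514/13 = 72, on the frontier.)

422/13


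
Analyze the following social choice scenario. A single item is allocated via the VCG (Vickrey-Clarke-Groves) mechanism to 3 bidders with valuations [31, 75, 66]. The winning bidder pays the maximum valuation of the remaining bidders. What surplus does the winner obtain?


Step 1: The winner is the agent with the highest value: agent 1 with value 75
Step 2: Values of other agents: [31, 66]
Step 3: VCG payment = max of others' values = 66
Step 4: Surplus = 75 - 66 = 9

9


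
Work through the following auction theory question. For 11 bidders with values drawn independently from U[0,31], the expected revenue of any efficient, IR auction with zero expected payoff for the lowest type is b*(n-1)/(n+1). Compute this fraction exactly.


Step 1: By Revenue Equivalence, expected revenue = b*(n-1)/(n+1)
Step 2: Substituting n = 11, b = 31
Step 3: Revenue = 31*(11-1)/(11+1) = 31*10/12
Step 4: Revenue = 310/12 = 155/6

155/6


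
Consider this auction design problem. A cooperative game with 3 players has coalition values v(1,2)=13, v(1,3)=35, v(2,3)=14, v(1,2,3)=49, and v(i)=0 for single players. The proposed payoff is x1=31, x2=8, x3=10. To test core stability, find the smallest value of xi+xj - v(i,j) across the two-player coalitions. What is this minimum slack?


Step 1: Slack for coalition (1,2): x1+x2 - v12 = 39 - 13 = 26
Step 2: Slack for coalition (1,3): x1+x3 - v13 = 41 - 35 = 6
Step 3: Slack for coalition (2,3): x2+x3 - v23 = 18 - 14 = 4
Step 4: Minimum slack = min(26, 6, 4) = 4, attained by (2,3); no pair can gain by deviating, so the allocation is in the core

4


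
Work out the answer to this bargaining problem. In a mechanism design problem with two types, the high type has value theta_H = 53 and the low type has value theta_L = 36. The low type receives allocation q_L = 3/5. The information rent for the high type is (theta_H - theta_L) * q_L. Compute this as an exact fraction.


Step 1: theta_H - theta_L = 53 - 36 = 17
Step 2: Information rent = (theta_H - theta_L) * q_L
Step 3: = 17 * 3/5
Step 4: = 51/5

51/5


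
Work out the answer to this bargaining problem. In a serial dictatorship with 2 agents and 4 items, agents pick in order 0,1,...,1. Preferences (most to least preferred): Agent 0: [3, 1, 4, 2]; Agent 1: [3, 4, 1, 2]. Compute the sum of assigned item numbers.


Step 1: Agent 0 picks item 3
Step 2: Agent 1 picks item 4
Step 3: Sum = 3 + 4 = 7

7


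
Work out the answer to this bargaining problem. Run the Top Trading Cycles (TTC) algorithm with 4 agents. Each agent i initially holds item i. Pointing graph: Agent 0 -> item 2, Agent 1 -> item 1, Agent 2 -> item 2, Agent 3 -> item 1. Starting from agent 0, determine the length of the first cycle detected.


Step 1: Trace the pointer graph from agent 0: 0 -> 2 -> 2
Step 2: A cycle is detected when we revisit agent 2
Step 3: The cycle is: 2 -> 2
Step 4: Cycle length = 1

1


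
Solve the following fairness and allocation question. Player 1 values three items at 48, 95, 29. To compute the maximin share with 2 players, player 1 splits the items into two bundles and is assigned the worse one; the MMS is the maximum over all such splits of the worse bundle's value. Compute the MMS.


Step 1: Item values = 48, 95, 29
Step 2: Enumerate all 2-bundle partitions and take the smaller bundle:
  Partition 1: {48} vs {95,29} -> bundles 48, 124; min = 48
  Partition 2: {95} vs {48,29} -> bundles 95, 77; min = 77
  Partition 3: {29} vs {48,95} -> bundles 29, 143; min = 29
Step 3: MMS = max(48, 77, 29) = 77

77


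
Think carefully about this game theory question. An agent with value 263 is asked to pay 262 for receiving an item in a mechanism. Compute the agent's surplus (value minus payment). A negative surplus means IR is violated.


Step 1: Surplus = value - payment = 263 - 262 = 1
Step 2: IR is satisfied (surplus >= 0)

1


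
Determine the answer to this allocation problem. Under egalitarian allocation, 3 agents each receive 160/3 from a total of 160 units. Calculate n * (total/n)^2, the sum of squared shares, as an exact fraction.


Step 1: Each agent's share = 160/3
Step 2: Square of each share = (160/3)^2 = 25600/9
Step 3: Sum of squares = 3 * 25600/9 = 25600/3

25600/3


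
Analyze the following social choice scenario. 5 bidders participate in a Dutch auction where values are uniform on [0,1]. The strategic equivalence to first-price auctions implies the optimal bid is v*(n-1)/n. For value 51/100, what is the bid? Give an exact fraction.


Step 1: Dutch auctions are strategically equivalent to first-price auctions
Step 2: The equilibrium bid is b(v) = v*(n-1)/n
Step 3: b = 51/100 * 4/5
Step 4: b = 51/125

51/125


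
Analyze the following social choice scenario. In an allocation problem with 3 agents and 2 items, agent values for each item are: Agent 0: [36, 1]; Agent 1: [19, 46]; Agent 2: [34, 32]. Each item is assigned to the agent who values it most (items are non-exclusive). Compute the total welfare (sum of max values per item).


Step 1: For each item, find the maximum value among all agents.
Step 2: Item 0 -> Agent 0 (value 36)
Step 3: Item 1 -> Agent 1 (value 46)
Step 4: Total welfare = 36 + 46 = 82

82


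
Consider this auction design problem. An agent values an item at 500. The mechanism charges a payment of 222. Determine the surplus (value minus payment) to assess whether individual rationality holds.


Step 1: Surplus = value - payment = 500 - 222 = 278
Step 2: IR is satisfied (surplus >= 0)

278


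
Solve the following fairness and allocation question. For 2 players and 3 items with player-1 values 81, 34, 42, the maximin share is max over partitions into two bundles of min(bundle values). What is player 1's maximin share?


Step 1: Item values = 81, 34, 42
Step 2: Enumerate all 2-bundle partitions and take the smaller bundle:
  Partition 1: {81} vs {34,42} -> bundles 81, 76; min = 76
  Partition 2: {34} vs {81,42} -> bundles 34, 123; min = 34
  Partition 3: {42} vs {81,34} -> bundles 42, 115; min = 42
Step 3: MMS = max(76, 34, 42) = 76

76


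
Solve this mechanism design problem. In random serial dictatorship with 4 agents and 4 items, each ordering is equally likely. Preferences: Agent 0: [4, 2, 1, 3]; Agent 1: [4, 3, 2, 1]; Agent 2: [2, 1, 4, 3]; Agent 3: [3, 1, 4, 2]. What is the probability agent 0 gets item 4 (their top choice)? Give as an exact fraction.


Step 1: Agent 0 wants item 4
Step 2: There are 24 possible orderings of agents
Step 3: In 12 orderings, agent 0 gets item 4
Step 4: Probability = 12/24 = 1/2

1/2


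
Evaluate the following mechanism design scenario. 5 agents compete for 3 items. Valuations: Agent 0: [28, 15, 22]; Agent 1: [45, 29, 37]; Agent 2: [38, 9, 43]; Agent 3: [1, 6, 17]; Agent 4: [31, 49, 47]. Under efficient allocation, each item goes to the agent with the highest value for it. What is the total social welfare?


Step 1: For each item, find the maximum value among all agents.
Step 2: Item 0 -> Agent 1 (value 45)
Step 3: Item 1 -> Agent 4 (value 49)
Step 4: Item 2 -> Agent 4 (value 47)
Step 5: Total welfare = 45 + 49 + 47 = 141

141


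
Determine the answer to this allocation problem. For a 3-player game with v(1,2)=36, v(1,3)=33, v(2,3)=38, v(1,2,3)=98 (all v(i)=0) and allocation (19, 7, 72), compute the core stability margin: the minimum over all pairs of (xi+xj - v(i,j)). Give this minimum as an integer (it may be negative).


Step 1: Slack for coalition (1,2): x1+x2 - v12 = 26 - 36 = -10
Step 2: Slack for coalition (1,3): x1+x3 - v13 = 91 - 33 = 58
Step 3: Slack for coalition (2,3): x2+x3 - v23 = 79 - 38 = 41
Step 4: Minimum slack = min(-10, 58, 41) = -10, attained by (1,2); coalition (1,2) can block (slack < 0), so the allocation is not in the core

-10


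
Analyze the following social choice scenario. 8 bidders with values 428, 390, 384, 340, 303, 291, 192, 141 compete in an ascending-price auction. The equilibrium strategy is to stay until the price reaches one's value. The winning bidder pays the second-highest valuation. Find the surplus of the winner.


Step 1: Identify the highest value: 428
Step 2: Identify the second-highest value: 390
Step 3: The final price = second-highest value = 390
Step 4: Surplus = 428 - 390 = 38

38


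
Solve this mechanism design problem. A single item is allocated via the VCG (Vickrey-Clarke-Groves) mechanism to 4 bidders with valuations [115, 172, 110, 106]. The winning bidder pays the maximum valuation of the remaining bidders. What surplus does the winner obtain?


Step 1: The winner is the agent with the highest value: agent 1 with value 172
Step 2: Values of other agents: [115, 110, 106]
Step 3: VCG payment = max of others' values = 115
Step 4: Surplus = 172 - 115 = 57

57


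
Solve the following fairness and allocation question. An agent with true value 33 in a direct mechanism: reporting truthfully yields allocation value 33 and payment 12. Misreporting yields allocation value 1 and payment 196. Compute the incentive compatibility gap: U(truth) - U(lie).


Step 1: U(truth) = value - payment = 33 - 12 = 21
Step 2: U(lie) = allocation - payment = 1 - 196 = -195
Step 3: IC gap = 21 - (-195) = 216

216


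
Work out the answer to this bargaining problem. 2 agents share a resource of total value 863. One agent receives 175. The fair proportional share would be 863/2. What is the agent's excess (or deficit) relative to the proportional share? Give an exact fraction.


Step 1: Proportional share = 863/2
Step 2: Agent's actual allocation = 175
Step 3: Excess = 175 - 863/2 = -513/2

-513/2


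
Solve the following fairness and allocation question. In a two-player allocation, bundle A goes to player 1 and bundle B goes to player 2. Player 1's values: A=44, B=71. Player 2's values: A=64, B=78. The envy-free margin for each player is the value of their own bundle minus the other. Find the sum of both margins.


Step 1: Player 1's margin = v1(A) - v1(B) = 44 - 71 = -27
Step 2: Player 2's margin = v2(B) - v2(A) = 78 - 64 = 14
Step 3: Total margin = -27 + 14 = -13

-13


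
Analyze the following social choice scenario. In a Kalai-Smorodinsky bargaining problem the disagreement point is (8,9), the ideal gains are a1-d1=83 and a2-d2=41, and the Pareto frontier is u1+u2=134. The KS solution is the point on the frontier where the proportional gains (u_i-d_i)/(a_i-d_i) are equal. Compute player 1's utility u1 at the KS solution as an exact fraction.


Step 1: At the KS point, (u1-d1)/r1 = (u2-d2)/r2 = t and u1+u2 = 134
Step 2: u1 = d1 + r1*t and u2 = d2 + r2*t, so (d1 + r1*t) + (d2 + r2*t) = 134
Step 3: t = (134 - 8 - 9)/(83 + 41) = 117/124
Step 4: u1 = d1 + r1*t = 8 + 83 * 117/124 = 10703/124
Step 5: (Check: u2 = d2 + r2*t = 5913/124; u1+u2 = 10703/124 + 5913/124 = 134, on the frontier.)

10703/124


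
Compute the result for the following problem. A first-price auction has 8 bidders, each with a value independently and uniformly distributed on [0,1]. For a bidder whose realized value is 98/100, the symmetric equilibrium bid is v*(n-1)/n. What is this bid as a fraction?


Step 1: The symmetric BNE bidding function is b(v) = v * (n-1) / n
Step 2: Substitute v = 49/50 and n = 8
Step 3: b = 49/50 * 7/8
Step 4: b = 343/400

343/400


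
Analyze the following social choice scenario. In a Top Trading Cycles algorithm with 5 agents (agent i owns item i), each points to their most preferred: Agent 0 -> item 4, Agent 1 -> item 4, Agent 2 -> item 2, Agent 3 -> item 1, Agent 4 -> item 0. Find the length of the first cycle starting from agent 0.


Step 1: Trace the pointer graph from agent 0: 0 -> 4 -> 0
Step 2: A cycle is detected when we revisit agent 0
Step 3: The cycle is: 0 -> 4 -> 0
Step 4: Cycle length = 2

2


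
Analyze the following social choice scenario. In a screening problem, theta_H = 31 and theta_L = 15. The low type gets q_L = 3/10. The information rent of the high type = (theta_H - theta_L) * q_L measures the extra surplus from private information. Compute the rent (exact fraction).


Step 1: theta_H - theta_L = 31 - 15 = 16
Step 2: Information rent = (theta_H - theta_L) * q_L
Step 3: = 16 * 3/10
Step 4: = 24/5

24/5


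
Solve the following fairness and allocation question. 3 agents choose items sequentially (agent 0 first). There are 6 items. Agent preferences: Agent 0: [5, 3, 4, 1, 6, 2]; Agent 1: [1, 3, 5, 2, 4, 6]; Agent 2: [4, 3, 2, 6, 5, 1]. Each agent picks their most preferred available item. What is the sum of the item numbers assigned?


Step 1: Agent 0 picks item 5
Step 2: Agent 1 picks item 1
Step 3: Agent 2 picks item 4
Step 4: Sum = 5 + 1 + 4 = 10

10


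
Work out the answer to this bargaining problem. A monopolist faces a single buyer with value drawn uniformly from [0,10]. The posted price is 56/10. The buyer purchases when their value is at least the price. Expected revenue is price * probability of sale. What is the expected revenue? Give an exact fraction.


Step 1: Posted price r = 28/5, value support [0,10]
Step 2: P(v >= r) = (10 - 28/5)/10 = 11/25
Step 3: Expected revenue = r * P(v >= r) = 28/5 * 11/25
Step 4: Revenue = 308/125

308/125


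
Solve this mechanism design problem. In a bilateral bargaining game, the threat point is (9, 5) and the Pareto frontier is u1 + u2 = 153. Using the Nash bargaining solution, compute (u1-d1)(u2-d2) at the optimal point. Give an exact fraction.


Step 1: The Nash solution splits surplus symmetrically above the disagreement point
Step 2: u1 = (total + d1 - d2)/2 = (153 + 9 - 5)/2 = 157/2
Step 3: u2 = (total - d1 + d2)/2 = (153 - 9 + 5)/2 = 149/2
Step 4: Nash product = (157/2 - 9) * (149/2 - 5)
Step 5: = 139/2 * 139/2 = 19321/4

19321/4


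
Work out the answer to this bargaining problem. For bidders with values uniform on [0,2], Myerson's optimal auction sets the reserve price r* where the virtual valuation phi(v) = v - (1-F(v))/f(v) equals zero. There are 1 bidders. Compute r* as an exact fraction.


Step 1: For U[0,2], F(v) = v/2 and f(v) = 1/2
Step 2: phi(v) = v - (1 - v/2)/(1/2) = v - (2 - v) = 2v - 2
Step 3: Set phi(r*) = 0: 2r* - 2 = 0
Step 4: r* = 2/2 = 1 (the number of bidders n = 1 does not enter)

1


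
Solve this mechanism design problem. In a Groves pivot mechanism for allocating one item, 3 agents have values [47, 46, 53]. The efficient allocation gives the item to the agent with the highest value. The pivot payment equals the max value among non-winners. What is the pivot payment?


Step 1: The efficient winner is agent 2 with value 53
Step 2: Other agents' values: [47, 46]
Step 3: Pivot payment = max(others) = 47
Step 4: The winner pays 47

47


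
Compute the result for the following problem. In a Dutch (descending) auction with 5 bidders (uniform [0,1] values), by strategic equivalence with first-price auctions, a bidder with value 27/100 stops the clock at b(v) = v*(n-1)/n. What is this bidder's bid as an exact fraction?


Step 1: Dutch auctions are strategically equivalent to first-price auctions
Step 2: The equilibrium bid is b(v) = v*(n-1)/n
Step 3: b = 27/100 * 4/5
Step 4: b = 27/125

27/125


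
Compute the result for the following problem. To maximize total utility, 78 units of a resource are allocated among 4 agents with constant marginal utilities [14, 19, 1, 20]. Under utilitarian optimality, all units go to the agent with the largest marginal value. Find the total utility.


Step 1: The marginal utilities are [14, 19, 1, 20]
Step 2: The highest marginal utility is 20
Step 3: All 78 units go to that agent
Step 4: Total utility = 20 * 78 = 1560

1560


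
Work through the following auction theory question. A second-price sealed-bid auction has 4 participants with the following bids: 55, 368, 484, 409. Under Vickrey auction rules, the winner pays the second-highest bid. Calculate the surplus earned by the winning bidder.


Step 1: Sort bids in descending order: 484, 409, 368, 55
Step 2: The winning bid is the highest: 484
Step 3: The payment equals the second-highest bid: 409
Step 4: Surplus = winner's bid - payment = 484 - 409 = 75

75


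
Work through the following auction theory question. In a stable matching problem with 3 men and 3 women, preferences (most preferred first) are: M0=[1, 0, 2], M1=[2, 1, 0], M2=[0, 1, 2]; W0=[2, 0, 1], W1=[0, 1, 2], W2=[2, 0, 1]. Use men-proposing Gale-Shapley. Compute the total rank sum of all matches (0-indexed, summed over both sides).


Step 1: Run Gale-Shapley (men propose, women hold best offer):
  M0 proposes to W1; she accepts
  M1 proposes to W2; she accepts
  M2 proposes to W0; she accepts
Step 2: Final matching: W0-M2, W1-M0, W2-M1
Step 3: 0-indexed ranks (man's rank of his match, then woman's): 0 + 0 + 0 + 0 + 0 + 2
Step 4: Total rank sum = 2

2


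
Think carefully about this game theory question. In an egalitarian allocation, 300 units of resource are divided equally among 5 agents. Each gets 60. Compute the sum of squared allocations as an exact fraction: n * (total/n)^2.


Step 1: Each agent's share = 300/5 = 60
Step 2: Square of each share = (60)^2 = 3600
Step 3: Sum of squares = 5 * 3600 = 18000

18000


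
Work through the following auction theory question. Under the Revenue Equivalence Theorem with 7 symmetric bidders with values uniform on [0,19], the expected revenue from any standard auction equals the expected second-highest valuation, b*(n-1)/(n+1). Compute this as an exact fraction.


Step 1: By Revenue Equivalence, expected revenue = b*(n-1)/(n+1)
Step 2: Substituting n = 7, b = 19
Step 3: Revenue = 19*(7-1)/(7+1) = 19*6/8
Step 4: Revenue = 114/8 = 57/4

57/4


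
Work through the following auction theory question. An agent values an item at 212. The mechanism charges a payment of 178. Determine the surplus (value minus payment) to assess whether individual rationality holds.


Step 1: Surplus = value - payment = 212 - 178 = 34
Step 2: IR is satisfied (surplus >= 0)

34


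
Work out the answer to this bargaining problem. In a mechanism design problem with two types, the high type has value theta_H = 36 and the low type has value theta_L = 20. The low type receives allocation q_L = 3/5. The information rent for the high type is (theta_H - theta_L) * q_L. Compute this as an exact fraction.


Step 1: theta_H - theta_L = 36 - 20 = 16
Step 2: Information rent = (theta_H - theta_L) * q_L
Step 3: = 16 * 3/5
Step 4: = 48/5

48/5


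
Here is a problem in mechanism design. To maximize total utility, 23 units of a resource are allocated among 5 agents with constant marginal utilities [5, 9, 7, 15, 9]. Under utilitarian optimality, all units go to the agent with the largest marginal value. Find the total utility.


Step 1: The marginal utilities are [5, 9, 7, 15, 9]
Step 2: The highest marginal utility is 15
Step 3: All 23 units go to that agent
Step 4: Total utility = 15 * 23 = 345

345


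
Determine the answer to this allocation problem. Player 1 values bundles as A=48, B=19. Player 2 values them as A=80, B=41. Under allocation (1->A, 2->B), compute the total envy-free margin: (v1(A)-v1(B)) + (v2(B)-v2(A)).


Step 1: Player 1's margin = v1(A) - v1(B) = 48 - 19 = 29
Step 2: Player 2's margin = v2(B) - v2(A) = 41 - 80 = -39
Step 3: Total margin = 29 + -39 = -10

-10


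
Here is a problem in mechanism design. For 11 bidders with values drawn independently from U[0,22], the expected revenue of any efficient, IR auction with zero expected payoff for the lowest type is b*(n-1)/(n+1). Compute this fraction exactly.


Step 1: By Revenue Equivalence, expected revenue = b*(n-1)/(n+1)
Step 2: Substituting n = 11, b = 22
Step 3: Revenue = 22*(11-1)/(11+1) = 22*10/12
Step 4: Revenue = 220/12 = 55/3

55/3


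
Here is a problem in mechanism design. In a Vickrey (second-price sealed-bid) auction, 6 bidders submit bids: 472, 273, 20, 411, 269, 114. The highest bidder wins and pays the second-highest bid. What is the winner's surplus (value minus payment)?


Step 1: Sort bids in descending order: 472, 411, 273, 269, 114, 20
Step 2: The winning bid is the highest: 472
Step 3: The payment equals the second-highest bid: 411
Step 4: Surplus = winner's bid - payment = 472 - 411 = 61

61


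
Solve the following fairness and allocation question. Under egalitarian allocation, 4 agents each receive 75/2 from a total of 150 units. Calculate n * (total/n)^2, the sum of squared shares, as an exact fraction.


Step 1: Each agent's share = 150/4 = 75/2
Step 2: Square of each share = (75/2)^2 = 5625/4
Step 3: Sum of squares = 4 * 5625/4 = 5625

5625


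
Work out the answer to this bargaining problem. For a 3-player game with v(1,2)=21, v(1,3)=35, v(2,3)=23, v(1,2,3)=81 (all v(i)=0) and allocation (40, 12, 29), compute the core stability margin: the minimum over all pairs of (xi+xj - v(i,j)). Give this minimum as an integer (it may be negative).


Step 1: Slack for coalition (1,2): x1+x2 - v12 = 52 - 21 = 31
Step 2: Slack for coalition (1,3): x1+x3 - v13 = 69 - 35 = 34
Step 3: Slack for coalition (2,3): x2+x3 - v23 = 41 - 23 = 18
Step 4: Minimum slack = min(31, 34, 18) = 18, attained by (2,3); no pair can gain by deviating, so the allocation is in the core

18


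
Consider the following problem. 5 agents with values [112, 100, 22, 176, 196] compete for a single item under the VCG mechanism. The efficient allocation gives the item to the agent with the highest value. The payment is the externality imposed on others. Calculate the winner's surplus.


Step 1: The winner is the agent with the highest value: agent 4 with value 196
Step 2: Values of other agents: [112, 100, 22, 176]
Step 3: VCG payment = max of others' values = 176
Step 4: Surplus = 196 - 176 = 20

20


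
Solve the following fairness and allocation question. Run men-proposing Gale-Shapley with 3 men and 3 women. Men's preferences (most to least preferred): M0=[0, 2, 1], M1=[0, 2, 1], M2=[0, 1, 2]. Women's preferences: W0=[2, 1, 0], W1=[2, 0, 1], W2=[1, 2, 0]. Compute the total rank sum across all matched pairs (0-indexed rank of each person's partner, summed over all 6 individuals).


Step 1: Run Gale-Shapley (men propose, women hold best offer):
  M0 proposes to W0; she accepts
  M1 proposes to W0; she switches from M0
  M2 proposes to W0; she switches from M1
  M0 proposes to W2; she accepts
  M1 proposes to W2; she switches from M0
  M0 proposes to W1; she accepts
Step 2: Final matching: W0-M2, W1-M0, W2-M1
Step 3: 0-indexed ranks (man's rank of his match, then woman's): 0 + 0 + 2 + 1 + 1 + 0
Step 4: Total rank sum = 4

4


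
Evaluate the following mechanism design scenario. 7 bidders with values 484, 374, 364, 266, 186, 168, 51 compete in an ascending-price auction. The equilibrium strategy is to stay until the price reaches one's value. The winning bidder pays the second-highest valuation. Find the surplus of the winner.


Step 1: Identify the highest value: 484
Step 2: Identify the second-highest value: 374
Step 3: The final price = second-highest value = 374
Step 4: Surplus = 484 - 374 = 110

110


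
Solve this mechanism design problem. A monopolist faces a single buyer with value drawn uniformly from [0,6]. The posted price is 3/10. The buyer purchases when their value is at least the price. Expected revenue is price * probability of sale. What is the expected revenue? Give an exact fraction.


Step 1: Posted price r = 3/10, value support [0,6]
Step 2: P(v >= r) = (6 - 3/10)/6 = 19/20
Step 3: Expected revenue = r * P(v >= r) = 3/10 * 19/20
Step 4: Revenue = 57/200

57/200


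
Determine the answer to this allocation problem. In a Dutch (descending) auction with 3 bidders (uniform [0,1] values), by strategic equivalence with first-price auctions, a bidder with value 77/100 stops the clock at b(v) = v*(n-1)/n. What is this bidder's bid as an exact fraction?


Step 1: Dutch auctions are strategically equivalent to first-price auctions
Step 2: The equilibrium bid is b(v) = v*(n-1)/n
Step 3: b = 77/100 * 2/3
Step 4: b = 77/150

77/150


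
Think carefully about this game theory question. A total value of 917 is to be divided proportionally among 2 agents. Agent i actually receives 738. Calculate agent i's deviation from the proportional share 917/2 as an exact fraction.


Step 1: Proportional share = 917/2
Step 2: Agent's actual allocation = 738
Step 3: Excess = 738 - 917/2 = 559/2

559/2


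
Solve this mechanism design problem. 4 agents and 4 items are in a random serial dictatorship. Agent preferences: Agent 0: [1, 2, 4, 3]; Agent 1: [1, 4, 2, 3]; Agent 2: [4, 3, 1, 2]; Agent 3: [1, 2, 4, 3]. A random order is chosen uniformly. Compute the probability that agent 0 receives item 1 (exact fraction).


Step 1: Agent 0 wants item 1
Step 2: There are 24 possible orderings of agents
Step 3: In 8 orderings, agent 0 gets item 1
Step 4: Probability = 8/24 = 1/3

1/3


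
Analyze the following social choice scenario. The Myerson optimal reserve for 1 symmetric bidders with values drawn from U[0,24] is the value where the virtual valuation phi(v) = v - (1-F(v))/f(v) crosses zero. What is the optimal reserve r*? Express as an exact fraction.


Step 1: For U[0,24], F(v) = v/24 and f(v) = 1/24
Step 2: phi(v) = v - (1 - v/24)/(1/24) = v - (24 - v) = 2v - 24
Step 3: Set phi(r*) = 0: 2r* - 24 = 0
Step 4: r* = 24/2 = 12 (the number of bidders n = 1 does not enter)

12


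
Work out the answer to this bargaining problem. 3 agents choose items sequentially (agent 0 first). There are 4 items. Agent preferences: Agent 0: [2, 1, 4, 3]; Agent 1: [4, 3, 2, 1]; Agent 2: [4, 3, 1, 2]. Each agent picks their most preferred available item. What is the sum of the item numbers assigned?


Step 1: Agent 0 picks item 2
Step 2: Agent 1 picks item 4
Step 3: Agent 2 picks item 3
Step 4: Sum = 2 + 4 + 3 = 9

9


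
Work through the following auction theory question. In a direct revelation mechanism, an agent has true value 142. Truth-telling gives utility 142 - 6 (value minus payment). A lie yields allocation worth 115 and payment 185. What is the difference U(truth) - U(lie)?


Step 1: U(truth) = value - payment = 142 - 6 = 136
Step 2: U(lie) = allocation - payment = 115 - 185 = -70
Step 3: IC gap = 136 - (-70) = 206

206


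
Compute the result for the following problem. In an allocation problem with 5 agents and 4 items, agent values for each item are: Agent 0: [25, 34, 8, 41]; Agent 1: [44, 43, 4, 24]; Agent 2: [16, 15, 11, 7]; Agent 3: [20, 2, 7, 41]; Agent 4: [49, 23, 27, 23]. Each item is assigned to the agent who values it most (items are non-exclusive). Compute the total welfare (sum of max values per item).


Step 1: For each item, find the maximum value among all agents.
Step 2: Item 0 -> Agent 4 (value 49)
Step 3: Item 1 -> Agent 1 (value 43)
Step 4: Item 2 -> Agent 4 (value 27)
Step 5: Item 3 -> Agent 0 (value 41)
Step 6: Total welfare = 49 + 43 + 27 + 41 = 160

160


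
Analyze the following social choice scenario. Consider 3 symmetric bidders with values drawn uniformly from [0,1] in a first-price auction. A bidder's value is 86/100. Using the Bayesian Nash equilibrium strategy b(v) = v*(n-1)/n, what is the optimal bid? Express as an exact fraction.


Step 1: The symmetric BNE bidding function is b(v) = v * (n-1) / n
Step 2: Substitute v = 43/50 and n = 3
Step 3: b = 43/50 * 2/3
Step 4: b = 43/75

43/75


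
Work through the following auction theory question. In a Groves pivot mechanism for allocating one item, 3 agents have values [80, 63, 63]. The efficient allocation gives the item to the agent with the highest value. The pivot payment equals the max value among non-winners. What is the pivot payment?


Step 1: The efficient winner is agent 0 with value 80
Step 2: Other agents' values: [63, 63]
Step 3: Pivot payment = max(others) = 63
Step 4: The winner pays 63

63


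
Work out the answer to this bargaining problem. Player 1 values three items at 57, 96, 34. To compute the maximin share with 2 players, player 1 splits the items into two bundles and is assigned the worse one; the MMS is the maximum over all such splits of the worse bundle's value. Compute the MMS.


Step 1: Item values = 57, 96, 34
Step 2: Enumerate all 2-bundle partitions and take the smaller bundle:
  Partition 1: {57} vs {96,34} -> bundles 57, 130; min = 57
  Partition 2: {96} vs {57,34} -> bundles 96, 91; min = 91
  Partition 3: {34} vs {57,96} -> bundles 34, 153; min = 34
Step 3: MMS = max(57, 91, 34) = 91

91


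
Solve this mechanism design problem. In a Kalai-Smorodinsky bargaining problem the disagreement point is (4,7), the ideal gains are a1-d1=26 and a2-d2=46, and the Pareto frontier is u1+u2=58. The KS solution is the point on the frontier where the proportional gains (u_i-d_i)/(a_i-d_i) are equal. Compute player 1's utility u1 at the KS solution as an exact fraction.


Step 1: At the KS point, (u1-d1)/r1 = (u2-d2)/r2 = t and u1+u2 = 58
Step 2: u1 = d1 + r1*t and u2 = d2 + r2*t, so (d1 + r1*t) + (d2 + r2*t) = 58
Step 3: t = (58 - 4 - 7)/(26 + 46) = 47/72
Step 4: u1 = d1 + r1*t = 4 + 26 * 47/72 = 755/36
Step 5: (Check: u2 = d2 + r2*t = 1333/36; u1+u2 = 755/36 + 1333/36 = 58, on the frontier.)

755/36


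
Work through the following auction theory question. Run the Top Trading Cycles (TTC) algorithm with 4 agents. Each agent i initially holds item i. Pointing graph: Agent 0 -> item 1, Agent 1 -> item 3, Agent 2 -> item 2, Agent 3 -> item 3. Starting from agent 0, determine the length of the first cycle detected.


Step 1: Trace the pointer graph from agent 0: 0 -> 1 -> 3 -> 3
Step 2: A cycle is detected when we revisit agent 3
Step 3: The cycle is: 3 -> 3
Step 4: Cycle length = 1

1


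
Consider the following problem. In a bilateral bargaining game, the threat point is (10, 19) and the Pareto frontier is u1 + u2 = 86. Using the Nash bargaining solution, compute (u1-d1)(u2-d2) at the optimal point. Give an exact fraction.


Step 1: The Nash solution splits surplus symmetrically above the disagreement point
Step 2: u1 = (total + d1 - d2)/2 = (86 + 10 - 19)/2 = 77/2
Step 3: u2 = (total - d1 + d2)/2 = (86 - 10 + 19)/2 = 95/2
Step 4: Nash product = (77/2 - 10) * (95/2 - 19)
Step 5: = 57/2 * 57/2 = 3249/4

3249/4


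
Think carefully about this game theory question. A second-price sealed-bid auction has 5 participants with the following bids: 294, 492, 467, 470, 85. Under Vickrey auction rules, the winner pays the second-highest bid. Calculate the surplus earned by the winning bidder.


Step 1: Sort bids in descending order: 492, 470, 467, 294, 85
Step 2: The winning bid is the highest: 492
Step 3: The payment equals the second-highest bid: 470
Step 4: Surplus = winner's bid - payment = 492 - 470 = 22

22


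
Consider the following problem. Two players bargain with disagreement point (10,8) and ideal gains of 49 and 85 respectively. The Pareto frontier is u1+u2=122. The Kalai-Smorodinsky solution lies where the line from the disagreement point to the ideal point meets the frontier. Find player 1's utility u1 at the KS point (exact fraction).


Step 1: At the KS point, (u1-d1)/r1 = (u2-d2)/r2 = t and u1+u2 = 122
Step 2: u1 = d1 + r1*t and u2 = d2 + r2*t, so (d1 + r1*t) + (d2 + r2*t) = 122
Step 3: t = (122 - 10 - 8)/(49 + 85) = 104/134 = 52/67
Step 4: u1 = d1 + r1*t = 10 + 49 * 52/67 = 3218/67
Step 5: (Check: u2 = d2 + r2*t = 4956/67; u1+u2 = 3218/67 + 4956/67 = 122, on the frontier.)

3218/67


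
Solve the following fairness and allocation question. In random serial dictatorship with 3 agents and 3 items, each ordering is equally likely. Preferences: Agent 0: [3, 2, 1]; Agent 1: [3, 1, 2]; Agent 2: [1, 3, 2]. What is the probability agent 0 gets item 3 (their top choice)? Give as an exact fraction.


Step 1: Agent 0 wants item 3
Step 2: There are 6 possible orderings of agents
Step 3: In 3 orderings, agent 0 gets item 3
Step 4: Probability = 3/6 = 1/2

1/2


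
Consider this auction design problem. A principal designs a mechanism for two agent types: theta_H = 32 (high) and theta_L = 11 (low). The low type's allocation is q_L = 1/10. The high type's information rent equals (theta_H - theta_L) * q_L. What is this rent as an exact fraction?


Step 1: theta_H - theta_L = 32 - 11 = 21
Step 2: Information rent = (theta_H - theta_L) * q_L
Step 3: = 21 * 1/10
Step 4: = 21/10

21/10


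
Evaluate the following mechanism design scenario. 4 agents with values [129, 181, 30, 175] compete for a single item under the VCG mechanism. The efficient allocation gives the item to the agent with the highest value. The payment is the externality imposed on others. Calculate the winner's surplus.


Step 1: The winner is the agent with the highest value: agent 1 with value 181
Step 2: Values of other agents: [129, 30, 175]
Step 3: VCG payment = max of others' values = 175
Step 4: Surplus = 181 - 175 = 6

6


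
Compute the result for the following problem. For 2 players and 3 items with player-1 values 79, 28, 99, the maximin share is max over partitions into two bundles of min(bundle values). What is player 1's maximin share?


Step 1: Item values = 79, 28, 99
Step 2: Enumerate all 2-bundle partitions and take the smaller bundle:
  Partition 1: {79} vs {28,99} -> bundles 79, 127; min = 79
  Partition 2: {28} vs {79,99} -> bundles 28, 178; min = 28
  Partition 3: {99} vs {79,28} -> bundles 99, 107; min = 99
Step 3: MMS = max(79, 28, 99) = 99

99


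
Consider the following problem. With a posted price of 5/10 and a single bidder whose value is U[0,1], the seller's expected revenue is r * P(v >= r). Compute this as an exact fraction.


Step 1: Posted price r = 1/2, value support [0,1]
Step 2: P(v >= r) = (1 - 1/2)/1 = 1/2
Step 3: Expected revenue = r * P(v >= r) = 1/2 * 1/2
Step 4: Revenue = 1/4

1/4


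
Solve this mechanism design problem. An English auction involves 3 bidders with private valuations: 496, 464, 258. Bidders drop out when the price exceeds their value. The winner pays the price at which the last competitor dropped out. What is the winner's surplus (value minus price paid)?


Step 1: Identify the highest value: 496
Step 2: Identify the second-highest value: 464
Step 3: The final price = second-highest value = 464
Step 4: Surplus = 496 - 464 = 32

32


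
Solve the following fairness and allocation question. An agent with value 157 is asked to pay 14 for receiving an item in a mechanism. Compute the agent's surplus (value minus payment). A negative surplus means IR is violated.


Step 1: Surplus = value - payment = 157 - 14 = 143
Step 2: IR is satisfied (surplus >= 0)

143


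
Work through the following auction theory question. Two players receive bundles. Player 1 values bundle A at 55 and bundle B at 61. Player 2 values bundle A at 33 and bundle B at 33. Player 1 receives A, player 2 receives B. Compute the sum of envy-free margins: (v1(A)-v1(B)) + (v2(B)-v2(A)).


Step 1: Player 1's margin = v1(A) - v1(B) = 55 - 61 = -6
Step 2: Player 2's margin = v2(B) - v2(A) = 33 - 33 = 0
Step 3: Total margin = -6 + 0 = -6

-6


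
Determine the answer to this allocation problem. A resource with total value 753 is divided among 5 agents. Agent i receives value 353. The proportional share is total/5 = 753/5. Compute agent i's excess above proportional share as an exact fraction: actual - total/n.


Step 1: Proportional share = 753/5
Step 2: Agent's actual allocation = 353
Step 3: Excess = 353 - 753/5 = 1012/5

1012/5


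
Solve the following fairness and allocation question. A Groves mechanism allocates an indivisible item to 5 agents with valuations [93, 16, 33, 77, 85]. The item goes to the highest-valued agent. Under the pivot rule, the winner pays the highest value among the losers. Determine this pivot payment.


Step 1: The efficient winner is agent 0 with value 93
Step 2: Other agents' values: [16, 33, 77, 85]
Step 3: Pivot payment = max(others) = 85
Step 4: The winner pays 85

85


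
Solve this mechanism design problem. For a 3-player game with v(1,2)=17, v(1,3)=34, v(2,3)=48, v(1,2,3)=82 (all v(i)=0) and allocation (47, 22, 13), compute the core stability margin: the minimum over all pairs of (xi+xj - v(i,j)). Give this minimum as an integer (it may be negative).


Step 1: Slack for coalition (1,2): x1+x2 - v12 = 69 - 17 = 52
Step 2: Slack for coalition (1,3): x1+x3 - v13 = 60 - 34 = 26
Step 3: Slack for coalition (2,3): x2+x3 - v23 = 35 - 48 = -13
Step 4: Minimum slack = min(52, 26, -13) = -13, attained by (2,3); coalition (2,3) can block (slack < 0), so the allocation is not in the core

-13


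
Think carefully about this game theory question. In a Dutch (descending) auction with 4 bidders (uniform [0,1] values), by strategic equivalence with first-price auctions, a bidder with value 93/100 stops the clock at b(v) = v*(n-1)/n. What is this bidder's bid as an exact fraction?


Step 1: Dutch auctions are strategically equivalent to first-price auctions
Step 2: The equilibrium bid is b(v) = v*(n-1)/n
Step 3: b = 93/100 * 3/4
Step 4: b = 279/400

279/400


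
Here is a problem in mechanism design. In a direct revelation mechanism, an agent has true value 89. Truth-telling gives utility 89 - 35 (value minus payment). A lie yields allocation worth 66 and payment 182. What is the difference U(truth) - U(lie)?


Step 1: U(truth) = value - payment = 89 - 35 = 54
Step 2: U(lie) = allocation - payment = 66 - 182 = -116
Step 3: IC gap = 54 - (-116) = 170

170
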